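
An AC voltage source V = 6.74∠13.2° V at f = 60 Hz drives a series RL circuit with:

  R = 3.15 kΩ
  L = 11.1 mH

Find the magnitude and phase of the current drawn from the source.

Step 1 — Angular frequency: ω = 2π·f = 2π·60 = 377 rad/s.
Step 2 — Component impedances:
  R: Z = R = 3150 Ω
  L: Z = jωL = j·377·0.0111 = 0 + j4.185 Ω
Step 3 — Series combination: Z_total = R + L = 3150 + j4.185 Ω = 3150∠0.1° Ω.
Step 4 — Source phasor: V = 6.74∠13.2° V = 6.562 + j1.539 V.
Step 5 — Ohm's law: I = V / Z_total = (6.562 + j1.539) / (3150 + j4.185) = 0.002084 + j0.0004858 A.
Step 6 — Convert to polar: |I| = 0.00214 A, ∠I = 13.1°.

I = 0.00214∠13.1° A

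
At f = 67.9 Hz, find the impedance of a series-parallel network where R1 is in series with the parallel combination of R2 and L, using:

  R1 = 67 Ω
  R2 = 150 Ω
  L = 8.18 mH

Step 1 — Angular frequency: ω = 2π·f = 2π·67.9 = 426.6 rad/s.
Step 2 — Component impedances:
  R1: Z = R = 67 Ω
  R2: Z = R = 150 Ω
  L: Z = jωL = j·426.6·0.00818 = 0 + j3.49 Ω
Step 3 — Parallel branch: R2 || L = 1/(1/R2 + 1/L) = 0.08115 + j3.488 Ω.
Step 4 — Series with R1: Z_total = R1 + (R2 || L) = 67.08 + j3.488 Ω = 67.17∠3.0° Ω.

Z = 67.08 + j3.488 Ω = 67.17∠3.0° Ω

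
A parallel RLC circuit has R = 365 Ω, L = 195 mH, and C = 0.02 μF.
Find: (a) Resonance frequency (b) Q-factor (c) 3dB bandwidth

Step 1 — Resonance: ω₀ = 1/√(LC) = 1/√(0.195·2e-08) = 1.601e+04 rad/s.
Step 2 — f₀ = ω₀/(2π) = 2549 Hz.
Step 3 — Parallel Q: Q = R/(ω₀L) = 365/(1.601e+04·0.195) = 0.1169.
Step 4 — Bandwidth: Δω = ω₀/Q = 1.37e+05 rad/s; BW = Δω/(2π) = 2.18e+04 Hz.

(a) f₀ = 2549 Hz  (b) Q = 0.1169  (c) BW = 2.18e+04 Hz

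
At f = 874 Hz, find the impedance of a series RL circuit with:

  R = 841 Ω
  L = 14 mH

Step 1 — Angular frequency: ω = 2π·f = 2π·874 = 5492 rad/s.
Step 2 — Component impedances:
  R: Z = R = 841 Ω
  L: Z = jωL = j·5492·0.014 = 0 + j76.88 Ω
Step 3 — Series combination: Z_total = R + L = 841 + j76.88 Ω = 844.5∠5.2° Ω.

Z = 841 + j76.88 Ω = 844.5∠5.2° Ω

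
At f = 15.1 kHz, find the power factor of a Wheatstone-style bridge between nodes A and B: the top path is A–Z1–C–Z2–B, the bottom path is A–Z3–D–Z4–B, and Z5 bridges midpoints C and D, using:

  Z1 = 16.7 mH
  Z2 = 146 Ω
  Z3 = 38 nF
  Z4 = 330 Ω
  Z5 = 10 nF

Step 1 — Angular frequency: ω = 2π·f = 2π·1.51e+04 = 9.488e+04 rad/s.
Step 2 — Component impedances:
  Z1: Z = jωL = j·9.488e+04·0.0167 = 0 + j1584 Ω
  Z2: Z = R = 146 Ω
  Z3: Z = 1/(jωC) = -j/(ω·C) = 0 - j277.4 Ω
  Z4: Z = R = 330 Ω
  Z5: Z = 1/(jωC) = -j/(ω·C) = 0 - j1054 Ω
Step 3 — Bridge requires nodal analysis (the Z5 bridge couples midpoints C and D, so the two paths cannot be reduced to a simple series/parallel combination). Setting node B to ground and injecting 1 A at node A, the 3-node admittance system at A, C, D solves to V_A = Z_AB = 488.5 - j370.1 Ω = 612.9∠-37.1° Ω.
Step 4 — Power factor: PF = cos(φ) = Re(Z)/|Z| = 488.53/612.89 = 0.7971.
Step 5 — Type: Im(Z) = -370.1 ⇒ leading (phase φ = -37.1°).

PF = 0.7971 (leading, φ = -37.1°)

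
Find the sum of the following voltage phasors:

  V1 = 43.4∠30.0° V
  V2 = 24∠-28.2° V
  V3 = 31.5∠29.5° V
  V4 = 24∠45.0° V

Step 1 — Convert each phasor to rectangular form:
  V1 = 43.4·(cos(30.0°) + j·sin(30.0°)) = 37.59 + j21.7 V
  V2 = 24·(cos(-28.2°) + j·sin(-28.2°)) = 21.15 - j11.34 V
  V3 = 31.5·(cos(29.5°) + j·sin(29.5°)) = 27.42 + j15.51 V
  V4 = 24·(cos(45.0°) + j·sin(45.0°)) = 16.97 + j16.97 V
Step 2 — Sum components: V_total = 103.1 + j42.84 V.
Step 3 — Convert to polar: |V_total| = 111.7 V, ∠V_total = 22.6°.

V_total = 111.7∠22.6° V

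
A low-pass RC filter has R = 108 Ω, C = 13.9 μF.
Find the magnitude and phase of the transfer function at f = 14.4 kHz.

Step 1 — Angular frequency: ω = 2π·1.44e+04 = 9.048e+04 rad/s.
Step 2 — Transfer function: H(jω) = 1/(1 + jωRC).
Step 3 — Denominator: 1 + jωRC = 1 + j·9.048e+04·108·1.39e-05 = 1 + j135.8.
Step 4 — H = 5.42e-05 - j0.007362.
Step 5 — Magnitude: |H| = 0.007362 (-42.7 dB); phase: φ = -89.6°.

|H| = 0.007362 (-42.7 dB), φ = -89.6°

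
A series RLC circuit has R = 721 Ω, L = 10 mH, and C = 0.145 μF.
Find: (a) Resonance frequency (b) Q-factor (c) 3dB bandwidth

Step 1 — Resonance condition Im(Z)=0 gives ω₀ = 1/√(LC).
Step 2 — ω₀ = 1/√(0.01·1.45e-07) = 2.626e+04 rad/s.
Step 3 — f₀ = ω₀/(2π) = 4180 Hz.
Step 4 — Series Q: Q = ω₀L/R = 2.626e+04·0.01/721 = 0.3642.
Step 5 — 3dB bandwidth: Δω = ω₀/Q = 7.21e+04 rad/s; BW = Δω/(2π) = 1.148e+04 Hz.

(a) f₀ = 4180 Hz  (b) Q = 0.3642  (c) BW = 1.148e+04 Hz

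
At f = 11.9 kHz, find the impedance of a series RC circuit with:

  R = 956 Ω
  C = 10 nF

Step 1 — Angular frequency: ω = 2π·f = 2π·1.19e+04 = 7.477e+04 rad/s.
Step 2 — Component impedances:
  R: Z = R = 956 Ω
  C: Z = 1/(jωC) = -j/(ω·C) = 0 - j1337 Ω
Step 3 — Series combination: Z_total = R + C = 956 - j1337 Ω = 1644∠-54.4° Ω.

Z = 956 - j1337 Ω = 1644∠-54.4° Ω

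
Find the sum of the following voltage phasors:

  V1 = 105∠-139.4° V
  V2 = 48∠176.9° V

Step 1 — Convert each phasor to rectangular form:
  V1 = 105·(cos(-139.4°) + j·sin(-139.4°)) = -79.72 - j68.33 V
  V2 = 48·(cos(176.9°) + j·sin(176.9°)) = -47.93 + j2.596 V
Step 2 — Sum components: V_total = -127.7 - j65.74 V.
Step 3 — Convert to polar: |V_total| = 143.6 V, ∠V_total = -152.8°.

V_total = 143.6∠-152.8° V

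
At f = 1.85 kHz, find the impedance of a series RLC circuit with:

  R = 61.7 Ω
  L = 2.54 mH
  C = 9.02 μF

Step 1 — Angular frequency: ω = 2π·f = 2π·1850 = 1.162e+04 rad/s.
Step 2 — Component impedances:
  R: Z = R = 61.7 Ω
  L: Z = jωL = j·1.162e+04·0.00254 = 0 + j29.52 Ω
  C: Z = 1/(jωC) = -j/(ω·C) = 0 - j9.538 Ω
Step 3 — Series combination: Z_total = R + L + C = 61.7 + j19.99 Ω = 64.86∠17.9° Ω.

Z = 61.7 + j19.99 Ω = 64.86∠17.9° Ω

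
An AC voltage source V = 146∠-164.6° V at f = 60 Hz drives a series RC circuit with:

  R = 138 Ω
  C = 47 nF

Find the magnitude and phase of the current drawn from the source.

Step 1 — Angular frequency: ω = 2π·f = 2π·60 = 377 rad/s.
Step 2 — Component impedances:
  R: Z = R = 138 Ω
  C: Z = 1/(jωC) = -j/(ω·C) = 0 - j5.644e+04 Ω
Step 3 — Series combination: Z_total = R + C = 138 - j5.644e+04 Ω = 5.644e+04∠-89.9° Ω.
Step 4 — Source phasor: V = 146∠-164.6° V = -140.8 - j38.77 V.
Step 5 — Ohm's law: I = V / Z_total = (-140.8 - j38.77) / (138 - j5.644e+04) = 0.0006809 - j0.002496 A.
Step 6 — Convert to polar: |I| = 0.002587 A, ∠I = -74.7°.

I = 0.002587∠-74.7° A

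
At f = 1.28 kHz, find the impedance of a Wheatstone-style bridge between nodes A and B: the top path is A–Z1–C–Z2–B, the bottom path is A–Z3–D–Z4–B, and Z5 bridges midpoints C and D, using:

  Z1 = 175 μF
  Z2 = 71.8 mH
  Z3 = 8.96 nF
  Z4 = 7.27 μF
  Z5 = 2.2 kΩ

Step 1 — Angular frequency: ω = 2π·f = 2π·1280 = 8042 rad/s.
Step 2 — Component impedances:
  Z1: Z = 1/(jωC) = -j/(ω·C) = 0 - j0.7105 Ω
  Z2: Z = jωL = j·8042·0.0718 = 0 + j577.4 Ω
  Z3: Z = 1/(jωC) = -j/(ω·C) = 0 - j1.388e+04 Ω
  Z4: Z = 1/(jωC) = -j/(ω·C) = 0 - j17.1 Ω
  Z5: Z = R = 2200 Ω
Step 3 — Bridge requires nodal analysis (the Z5 bridge couples midpoints C and D, so the two paths cannot be reduced to a simple series/parallel combination). Setting node B to ground and injecting 1 A at node A, the 3-node admittance system at A, C, D solves to V_A = Z_AB = 153.7 + j560.9 Ω = 581.6∠74.7° Ω.

Z = 153.7 + j560.9 Ω = 581.6∠74.7° Ω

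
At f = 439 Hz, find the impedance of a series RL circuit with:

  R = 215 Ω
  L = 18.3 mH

Step 1 — Angular frequency: ω = 2π·f = 2π·439 = 2758 rad/s.
Step 2 — Component impedances:
  R: Z = R = 215 Ω
  L: Z = jωL = j·2758·0.0183 = 0 + j50.48 Ω
Step 3 — Series combination: Z_total = R + L = 215 + j50.48 Ω = 220.8∠13.2° Ω.

Z = 215 + j50.48 Ω = 220.8∠13.2° Ω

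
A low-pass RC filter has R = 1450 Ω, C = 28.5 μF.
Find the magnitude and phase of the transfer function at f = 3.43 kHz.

Step 1 — Angular frequency: ω = 2π·3430 = 2.155e+04 rad/s.
Step 2 — Transfer function: H(jω) = 1/(1 + jωRC).
Step 3 — Denominator: 1 + jωRC = 1 + j·2.155e+04·1450·2.85e-05 = 1 + j890.6.
Step 4 — H = 1.261e-06 - j0.001123.
Step 5 — Magnitude: |H| = 0.001123 (-59.0 dB); phase: φ = -89.9°.

|H| = 0.001123 (-59.0 dB), φ = -89.9°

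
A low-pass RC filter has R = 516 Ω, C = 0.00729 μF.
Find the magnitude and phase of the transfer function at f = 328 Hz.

Step 1 — Angular frequency: ω = 2π·328 = 2061 rad/s.
Step 2 — Transfer function: H(jω) = 1/(1 + jωRC).
Step 3 — Denominator: 1 + jωRC = 1 + j·2061·516·7.29e-09 = 1 + j0.007752.
Step 4 — H = 0.9999 - j0.007752.
Step 5 — Magnitude: |H| = 1 (-0.0 dB); phase: φ = -0.4°.

|H| = 1 (-0.0 dB), φ = -0.4°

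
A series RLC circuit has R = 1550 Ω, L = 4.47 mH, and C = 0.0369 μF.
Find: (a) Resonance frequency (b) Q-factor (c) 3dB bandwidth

Step 1 — Resonance: ω₀ = 1/√(LC) = 1/√(0.00447·3.69e-08) = 7.786e+04 rad/s.
Step 2 — f₀ = ω₀/(2π) = 1.239e+04 Hz.
Step 3 — Series Q: Q = ω₀L/R = 7.786e+04·0.00447/1550 = 0.2245.
Step 4 — Bandwidth: Δω = ω₀/Q = 3.468e+05 rad/s; BW = Δω/(2π) = 5.519e+04 Hz.

(a) f₀ = 1.239e+04 Hz  (b) Q = 0.2245  (c) BW = 5.519e+04 Hz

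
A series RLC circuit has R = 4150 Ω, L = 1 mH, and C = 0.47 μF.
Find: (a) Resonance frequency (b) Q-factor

Step 1 — Resonance condition Im(Z)=0 gives ω₀ = 1/√(LC).
Step 2 — ω₀ = 1/√(0.001·4.7e-07) = 4.613e+04 rad/s.
Step 3 — f₀ = ω₀/(2π) = 7341 Hz.
Step 4 — Series Q: Q = ω₀L/R = 4.613e+04·0.001/4150 = 0.01111.

(a) f₀ = 7341 Hz  (b) Q = 0.01111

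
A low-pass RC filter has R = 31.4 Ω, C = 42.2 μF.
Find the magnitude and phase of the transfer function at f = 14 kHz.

Step 1 — Angular frequency: ω = 2π·1.4e+04 = 8.796e+04 rad/s.
Step 2 — Transfer function: H(jω) = 1/(1 + jωRC).
Step 3 — Denominator: 1 + jωRC = 1 + j·8.796e+04·31.4·4.22e-05 = 1 + j116.6.
Step 4 — H = 7.36e-05 - j0.008579.
Step 5 — Magnitude: |H| = 0.008579 (-41.3 dB); phase: φ = -89.5°.

|H| = 0.008579 (-41.3 dB), φ = -89.5°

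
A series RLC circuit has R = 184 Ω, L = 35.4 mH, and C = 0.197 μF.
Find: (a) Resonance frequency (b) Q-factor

Step 1 — Resonance condition Im(Z)=0 gives ω₀ = 1/√(LC).
Step 2 — ω₀ = 1/√(0.0354·1.97e-07) = 1.197e+04 rad/s.
Step 3 — f₀ = ω₀/(2π) = 1906 Hz.
Step 4 — Series Q: Q = ω₀L/R = 1.197e+04·0.0354/184 = 2.304.

(a) f₀ = 1906 Hz  (b) Q = 2.304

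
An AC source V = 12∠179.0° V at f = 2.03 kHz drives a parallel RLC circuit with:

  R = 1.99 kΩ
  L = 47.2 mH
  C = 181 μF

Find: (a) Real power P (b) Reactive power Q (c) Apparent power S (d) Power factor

Step 1 — Angular frequency: ω = 2π·f = 2π·2030 = 1.275e+04 rad/s.
Step 2 — Component impedances:
  R: Z = R = 1990 Ω
  L: Z = jωL = j·1.275e+04·0.0472 = 0 + j602 Ω
  C: Z = 1/(jωC) = -j/(ω·C) = 0 - j0.4332 Ω
Step 3 — Parallel combination: 1/Z_total = 1/R + 1/L + 1/C; Z_total = 9.442e-05 - j0.4335 Ω = 0.4335∠-90.0° Ω.
Step 4 — Source phasor: V = 12∠179.0° V = -12 + j0.2094 V.
Step 5 — Current: I = V / Z = -0.4892 - j27.68 A = 27.68∠-91.0° A.
Step 6 — Complex power: S = V·I* = 0.07236 - j332.2 VA.
Step 7 — Real power: P = Re(S) = 0.07236 W.
Step 8 — Reactive power: Q = Im(S) = -332.2 VAR.
Step 9 — Apparent power: |S| = 332.2 VA.
Step 10 — Power factor: PF = P/|S| = 0.0002178 (leading).

(a) P = 0.07236 W  (b) Q = -332.2 VAR  (c) S = 332.2 VA  (d) PF = 0.0002178 (leading)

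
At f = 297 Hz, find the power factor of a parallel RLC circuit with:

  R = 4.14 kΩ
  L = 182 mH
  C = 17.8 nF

Step 1 — Angular frequency: ω = 2π·f = 2π·297 = 1866 rad/s.
Step 2 — Component impedances:
  R: Z = R = 4140 Ω
  L: Z = jωL = j·1866·0.182 = 0 + j339.6 Ω
  C: Z = 1/(jωC) = -j/(ω·C) = 0 - j3.011e+04 Ω
Step 3 — Parallel combination: 1/Z_total = 1/R + 1/L + 1/C; Z_total = 28.31 + j341.2 Ω = 342.3∠85.3° Ω.
Step 4 — Power factor: PF = cos(φ) = Re(Z)/|Z| = 28.307/342.33 = 0.08269.
Step 5 — Type: Im(Z) = 341.2 ⇒ lagging (phase φ = 85.3°).

PF = 0.08269 (lagging, φ = 85.3°)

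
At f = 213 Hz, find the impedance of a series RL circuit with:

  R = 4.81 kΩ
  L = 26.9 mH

Step 1 — Angular frequency: ω = 2π·f = 2π·213 = 1338 rad/s.
Step 2 — Component impedances:
  R: Z = R = 4810 Ω
  L: Z = jωL = j·1338·0.0269 = 0 + j36 Ω
Step 3 — Series combination: Z_total = R + L = 4810 + j36 Ω = 4810∠0.4° Ω.

Z = 4810 + j36 Ω = 4810∠0.4° Ω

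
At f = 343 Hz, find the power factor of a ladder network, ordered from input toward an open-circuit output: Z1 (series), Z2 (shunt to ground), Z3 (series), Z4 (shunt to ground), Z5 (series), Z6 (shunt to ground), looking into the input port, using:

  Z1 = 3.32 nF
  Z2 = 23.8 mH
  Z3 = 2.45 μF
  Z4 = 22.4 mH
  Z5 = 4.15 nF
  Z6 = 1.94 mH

Step 1 — Angular frequency: ω = 2π·f = 2π·343 = 2155 rad/s.
Step 2 — Component impedances:
  Z1: Z = 1/(jωC) = -j/(ω·C) = 0 - j1.398e+05 Ω
  Z2: Z = jωL = j·2155·0.0238 = 0 + j51.29 Ω
  Z3: Z = 1/(jωC) = -j/(ω·C) = 0 - j189.4 Ω
  Z4: Z = jωL = j·2155·0.0224 = 0 + j48.27 Ω
  Z5: Z = 1/(jωC) = -j/(ω·C) = 0 - j1.118e+05 Ω
  Z6: Z = jωL = j·2155·0.00194 = 0 + j4.181 Ω
Step 3 — Ladder network (open output): work backward from the far end, alternating series and parallel combinations. Z_in = 0 - j1.397e+05 Ω = 1.397e+05∠-90.0° Ω.
Step 4 — Power factor: PF = cos(φ) = Re(Z)/|Z| = 0/1.397e+05 = 0.
Step 5 — Type: Im(Z) = -1.397e+05 ⇒ leading (phase φ = -90.0°).

PF = 0 (leading, φ = -90.0°)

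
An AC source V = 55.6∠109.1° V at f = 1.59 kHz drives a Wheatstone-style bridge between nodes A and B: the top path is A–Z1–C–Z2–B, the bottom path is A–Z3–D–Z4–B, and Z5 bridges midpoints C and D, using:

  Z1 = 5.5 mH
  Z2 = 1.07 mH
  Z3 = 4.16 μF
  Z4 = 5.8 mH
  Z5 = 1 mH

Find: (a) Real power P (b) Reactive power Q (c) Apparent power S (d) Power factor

Step 1 — Angular frequency: ω = 2π·f = 2π·1590 = 9990 rad/s.
Step 2 — Component impedances:
  Z1: Z = jωL = j·9990·0.0055 = 0 + j54.95 Ω
  Z2: Z = jωL = j·9990·0.00107 = 0 + j10.69 Ω
  Z3: Z = 1/(jωC) = -j/(ω·C) = 0 - j24.06 Ω
  Z4: Z = jωL = j·9990·0.0058 = 0 + j57.94 Ω
  Z5: Z = jωL = j·9990·0.001 = 0 + j9.99 Ω
Step 3 — Bridge requires nodal analysis (the Z5 bridge couples midpoints C and D, so the two paths cannot be reduced to a simple series/parallel combination). Setting node B to ground and injecting 1 A at node A, the 3-node admittance system at A, C, D solves to V_A = Z_AB = 0 - j15.86 Ω = 15.86∠-90.0° Ω.
Step 4 — Source phasor: V = 55.6∠109.1° V = -18.19 + j52.54 V.
Step 5 — Current: I = V / Z = -3.312 - j1.147 A = 3.505∠-160.9° A.
Step 6 — Complex power: S = V·I* = 0 - j194.9 VA.
Step 7 — Real power: P = Re(S) = 0 W.
Step 8 — Reactive power: Q = Im(S) = -194.9 VAR.
Step 9 — Apparent power: |S| = 194.9 VA.
Step 10 — Power factor: PF = P/|S| = 0 (leading).

(a) P = 0 W  (b) Q = -194.9 VAR  (c) S = 194.9 VA  (d) PF = 0 (leading)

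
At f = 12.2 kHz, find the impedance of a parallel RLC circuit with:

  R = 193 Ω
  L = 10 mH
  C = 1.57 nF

Step 1 — Angular frequency: ω = 2π·f = 2π·1.22e+04 = 7.665e+04 rad/s.
Step 2 — Component impedances:
  R: Z = R = 193 Ω
  L: Z = jωL = j·7.665e+04·0.01 = 0 + j766.5 Ω
  C: Z = 1/(jωC) = -j/(ω·C) = 0 - j8309 Ω
Step 3 — Parallel combination: 1/Z_total = 1/R + 1/L + 1/C; Z_total = 183.4 + j41.92 Ω = 188.1∠12.9° Ω.

Z = 183.4 + j41.92 Ω = 188.1∠12.9° Ω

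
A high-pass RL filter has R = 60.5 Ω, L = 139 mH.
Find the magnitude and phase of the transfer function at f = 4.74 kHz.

Step 1 — Angular frequency: ω = 2π·4740 = 2.978e+04 rad/s.
Step 2 — Transfer function: H(jω) = jωL/(R + jωL).
Step 3 — Numerator jωL = j·4140; denominator R + jωL = 60.5 + j4140.
Step 4 — H = 0.9998 + j0.01461.
Step 5 — Magnitude: |H| = 0.9999 (-0.0 dB); phase: φ = 0.8°.

|H| = 0.9999 (-0.0 dB), φ = 0.8°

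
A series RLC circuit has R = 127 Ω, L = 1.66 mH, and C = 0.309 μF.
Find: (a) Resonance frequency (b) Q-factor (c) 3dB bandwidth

Step 1 — Resonance condition Im(Z)=0 gives ω₀ = 1/√(LC).
Step 2 — ω₀ = 1/√(0.00166·3.09e-07) = 4.415e+04 rad/s.
Step 3 — f₀ = ω₀/(2π) = 7027 Hz.
Step 4 — Series Q: Q = ω₀L/R = 4.415e+04·0.00166/127 = 0.5771.
Step 5 — 3dB bandwidth: Δω = ω₀/Q = 7.651e+04 rad/s; BW = Δω/(2π) = 1.218e+04 Hz.

(a) f₀ = 7027 Hz  (b) Q = 0.5771  (c) BW = 1.218e+04 Hz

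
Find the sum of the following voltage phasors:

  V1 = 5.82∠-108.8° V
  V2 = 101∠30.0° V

Step 1 — Convert each phasor to rectangular form:
  V1 = 5.82·(cos(-108.8°) + j·sin(-108.8°)) = -1.876 - j5.509 V
  V2 = 101·(cos(30.0°) + j·sin(30.0°)) = 87.47 + j50.5 V
Step 2 — Sum components: V_total = 85.59 + j44.99 V.
Step 3 — Convert to polar: |V_total| = 96.7 V, ∠V_total = 27.7°.

V_total = 96.7∠27.7° V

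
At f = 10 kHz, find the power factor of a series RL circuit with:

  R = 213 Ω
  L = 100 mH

Step 1 — Angular frequency: ω = 2π·f = 2π·1e+04 = 6.283e+04 rad/s.
Step 2 — Component impedances:
  R: Z = R = 213 Ω
  L: Z = jωL = j·6.283e+04·0.1 = 0 + j6283 Ω
Step 3 — Series combination: Z_total = R + L = 213 + j6283 Ω = 6287∠88.1° Ω.
Step 4 — Power factor: PF = cos(φ) = Re(Z)/|Z| = 213/6287 = 0.03388.
Step 5 — Type: Im(Z) = 6283 ⇒ lagging (phase φ = 88.1°).

PF = 0.03388 (lagging, φ = 88.1°)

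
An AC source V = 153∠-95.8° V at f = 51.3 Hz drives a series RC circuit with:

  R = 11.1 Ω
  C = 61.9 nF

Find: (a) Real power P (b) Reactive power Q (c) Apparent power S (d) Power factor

Step 1 — Angular frequency: ω = 2π·f = 2π·51.3 = 322.3 rad/s.
Step 2 — Component impedances:
  R: Z = R = 11.1 Ω
  C: Z = 1/(jωC) = -j/(ω·C) = 0 - j5.012e+04 Ω
Step 3 — Series combination: Z_total = R + C = 11.1 - j5.012e+04 Ω = 5.012e+04∠-90.0° Ω.
Step 4 — Source phasor: V = 153∠-95.8° V = -15.46 - j152.2 V.
Step 5 — Current: I = V / Z = 0.003037 - j0.0003092 A = 0.003053∠-5.8° A.
Step 6 — Complex power: S = V·I* = 0.0001034 - j0.4671 VA.
Step 7 — Real power: P = Re(S) = 0.0001034 W.
Step 8 — Reactive power: Q = Im(S) = -0.4671 VAR.
Step 9 — Apparent power: |S| = 0.4671 VA.
Step 10 — Power factor: PF = P/|S| = 0.0002215 (leading).

(a) P = 0.0001034 W  (b) Q = -0.4671 VAR  (c) S = 0.4671 VA  (d) PF = 0.0002215 (leading)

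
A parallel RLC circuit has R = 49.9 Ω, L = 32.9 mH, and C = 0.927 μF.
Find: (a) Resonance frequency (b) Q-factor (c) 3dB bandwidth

Step 1 — Resonance: ω₀ = 1/√(LC) = 1/√(0.0329·9.27e-07) = 5726 rad/s.
Step 2 — f₀ = ω₀/(2π) = 911.3 Hz.
Step 3 — Parallel Q: Q = R/(ω₀L) = 49.9/(5726·0.0329) = 0.2649.
Step 4 — Bandwidth: Δω = ω₀/Q = 2.162e+04 rad/s; BW = Δω/(2π) = 3441 Hz.

(a) f₀ = 911.3 Hz  (b) Q = 0.2649  (c) BW = 3441 Hz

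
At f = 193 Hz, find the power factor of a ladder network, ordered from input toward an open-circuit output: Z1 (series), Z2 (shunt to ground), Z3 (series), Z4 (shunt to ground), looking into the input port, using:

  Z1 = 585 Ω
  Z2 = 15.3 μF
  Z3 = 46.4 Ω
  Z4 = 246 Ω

Step 1 — Angular frequency: ω = 2π·f = 2π·193 = 1213 rad/s.
Step 2 — Component impedances:
  Z1: Z = R = 585 Ω
  Z2: Z = 1/(jωC) = -j/(ω·C) = 0 - j53.9 Ω
  Z3: Z = R = 46.4 Ω
  Z4: Z = R = 246 Ω
Step 3 — Ladder network (open output): work backward from the far end, alternating series and parallel combinations. Z_in = 594.6 - j52.13 Ω = 596.9∠-5.0° Ω.
Step 4 — Power factor: PF = cos(φ) = Re(Z)/|Z| = 594.61/596.89 = 0.9962.
Step 5 — Type: Im(Z) = -52.13 ⇒ leading (phase φ = -5.0°).

PF = 0.9962 (leading, φ = -5.0°)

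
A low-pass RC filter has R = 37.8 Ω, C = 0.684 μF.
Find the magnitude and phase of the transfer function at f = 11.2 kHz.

Step 1 — Angular frequency: ω = 2π·1.12e+04 = 7.037e+04 rad/s.
Step 2 — Transfer function: H(jω) = 1/(1 + jωRC).
Step 3 — Denominator: 1 + jωRC = 1 + j·7.037e+04·37.8·6.84e-07 = 1 + j1.819.
Step 4 — H = 0.232 - j0.4221.
Step 5 — Magnitude: |H| = 0.4817 (-6.3 dB); phase: φ = -61.2°.

|H| = 0.4817 (-6.3 dB), φ = -61.2°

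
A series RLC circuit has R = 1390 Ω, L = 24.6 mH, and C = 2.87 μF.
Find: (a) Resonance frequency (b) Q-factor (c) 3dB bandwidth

Step 1 — Resonance: ω₀ = 1/√(LC) = 1/√(0.0246·2.87e-06) = 3763 rad/s.
Step 2 — f₀ = ω₀/(2π) = 599 Hz.
Step 3 — Series Q: Q = ω₀L/R = 3763·0.0246/1390 = 0.06661.
Step 4 — Bandwidth: Δω = ω₀/Q = 5.65e+04 rad/s; BW = Δω/(2π) = 8993 Hz.

(a) f₀ = 599 Hz  (b) Q = 0.06661  (c) BW = 8993 Hz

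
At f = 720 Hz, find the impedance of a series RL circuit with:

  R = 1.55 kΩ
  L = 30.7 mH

Step 1 — Angular frequency: ω = 2π·f = 2π·720 = 4524 rad/s.
Step 2 — Component impedances:
  R: Z = R = 1550 Ω
  L: Z = jωL = j·4524·0.0307 = 0 + j138.9 Ω
Step 3 — Series combination: Z_total = R + L = 1550 + j138.9 Ω = 1556∠5.1° Ω.

Z = 1550 + j138.9 Ω = 1556∠5.1° Ω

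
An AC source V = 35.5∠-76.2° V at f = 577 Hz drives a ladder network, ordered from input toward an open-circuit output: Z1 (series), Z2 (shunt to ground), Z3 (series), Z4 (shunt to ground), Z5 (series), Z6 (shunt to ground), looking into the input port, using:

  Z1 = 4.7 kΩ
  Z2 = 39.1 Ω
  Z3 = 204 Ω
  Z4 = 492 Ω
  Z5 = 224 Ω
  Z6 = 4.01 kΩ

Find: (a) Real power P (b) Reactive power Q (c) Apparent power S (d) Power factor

Step 1 — Angular frequency: ω = 2π·f = 2π·577 = 3625 rad/s.
Step 2 — Component impedances:
  Z1: Z = R = 4700 Ω
  Z2: Z = R = 39.1 Ω
  Z3: Z = R = 204 Ω
  Z4: Z = R = 492 Ω
  Z5: Z = R = 224 Ω
  Z6: Z = R = 4010 Ω
Step 3 — Ladder network (open output): work backward from the far end, alternating series and parallel combinations. Z_in = 4737 Ω = 4737∠0.0° Ω.
Step 4 — Source phasor: V = 35.5∠-76.2° V = 8.468 - j34.48 V.
Step 5 — Current: I = V / Z = 0.001788 - j0.007278 A = 0.007494∠-76.2° A.
Step 6 — Complex power: S = V·I* = 0.2661 VA.
Step 7 — Real power: P = Re(S) = 0.2661 W.
Step 8 — Reactive power: Q = Im(S) = 0 VAR.
Step 9 — Apparent power: |S| = 0.2661 VA.
Step 10 — Power factor: PF = P/|S| = 1 (unity).

(a) P = 0.2661 W  (b) Q = 0 VAR  (c) S = 0.2661 VA  (d) PF = 1 (unity)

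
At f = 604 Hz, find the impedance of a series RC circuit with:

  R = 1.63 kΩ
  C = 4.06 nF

Step 1 — Angular frequency: ω = 2π·f = 2π·604 = 3795 rad/s.
Step 2 — Component impedances:
  R: Z = R = 1630 Ω
  C: Z = 1/(jωC) = -j/(ω·C) = 0 - j6.49e+04 Ω
Step 3 — Series combination: Z_total = R + C = 1630 - j6.49e+04 Ω = 6.492e+04∠-88.6° Ω.

Z = 1630 - j6.49e+04 Ω = 6.492e+04∠-88.6° Ω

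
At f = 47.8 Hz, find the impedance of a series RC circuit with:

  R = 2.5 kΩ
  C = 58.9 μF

Step 1 — Angular frequency: ω = 2π·f = 2π·47.8 = 300.3 rad/s.
Step 2 — Component impedances:
  R: Z = R = 2500 Ω
  C: Z = 1/(jωC) = -j/(ω·C) = 0 - j56.53 Ω
Step 3 — Series combination: Z_total = R + C = 2500 - j56.53 Ω = 2501∠-1.3° Ω.

Z = 2500 - j56.53 Ω = 2501∠-1.3° Ω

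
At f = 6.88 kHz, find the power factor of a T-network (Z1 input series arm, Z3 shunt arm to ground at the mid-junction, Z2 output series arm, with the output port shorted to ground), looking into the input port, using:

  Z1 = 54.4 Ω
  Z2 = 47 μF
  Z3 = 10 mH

Step 1 — Angular frequency: ω = 2π·f = 2π·6880 = 4.323e+04 rad/s.
Step 2 — Component impedances:
  Z1: Z = R = 54.4 Ω
  Z2: Z = 1/(jωC) = -j/(ω·C) = 0 - j0.4922 Ω
  Z3: Z = jωL = j·4.323e+04·0.01 = 0 + j432.3 Ω
Step 3 — With the output port shorted to ground, the output series arm Z2 runs from the junction to ground; the shunt arm Z3 also runs from the junction to ground. They appear in parallel: Z3 || Z2 = 0 - j0.4928 Ω.
Step 4 — Series with input arm Z1: Z_in = Z1 + (Z3 || Z2) = 54.4 - j0.4928 Ω = 54.4∠-0.5° Ω.
Step 5 — Power factor: PF = cos(φ) = Re(Z)/|Z| = 54.4/54.4 = 1.
Step 6 — Type: Im(Z) = -0.4928 ⇒ leading (phase φ = -0.5°).

PF = 1 (leading, φ = -0.5°)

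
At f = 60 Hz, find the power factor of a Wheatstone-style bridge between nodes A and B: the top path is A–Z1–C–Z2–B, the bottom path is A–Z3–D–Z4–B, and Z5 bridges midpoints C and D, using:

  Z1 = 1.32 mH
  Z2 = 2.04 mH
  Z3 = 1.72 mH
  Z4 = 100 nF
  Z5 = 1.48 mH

Step 1 — Angular frequency: ω = 2π·f = 2π·60 = 377 rad/s.
Step 2 — Component impedances:
  Z1: Z = jωL = j·377·0.00132 = 0 + j0.4976 Ω
  Z2: Z = jωL = j·377·0.00204 = 0 + j0.7691 Ω
  Z3: Z = jωL = j·377·0.00172 = 0 + j0.6484 Ω
  Z4: Z = 1/(jωC) = -j/(ω·C) = 0 - j2.653e+04 Ω
  Z5: Z = jωL = j·377·0.00148 = 0 + j0.5579 Ω
Step 3 — Bridge requires nodal analysis (the Z5 bridge couples midpoints C and D, so the two paths cannot be reduced to a simple series/parallel combination). Setting node B to ground and injecting 1 A at node A, the 3-node admittance system at A, C, D solves to V_A = Z_AB = 0 + j1.121 Ω = 1.121∠90.0° Ω.
Step 4 — Power factor: PF = cos(φ) = Re(Z)/|Z| = 0/1.121 = 0.
Step 5 — Type: Im(Z) = 1.121 ⇒ lagging (phase φ = 90.0°).

PF = 0 (lagging, φ = 90.0°)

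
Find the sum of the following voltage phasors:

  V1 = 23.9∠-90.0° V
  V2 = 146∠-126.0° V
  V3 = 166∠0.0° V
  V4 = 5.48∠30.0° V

Step 1 — Convert each phasor to rectangular form:
  V1 = 23.9·(cos(-90.0°) + j·sin(-90.0°)) = 0 - j23.9 V
  V2 = 146·(cos(-126.0°) + j·sin(-126.0°)) = -85.82 - j118.1 V
  V3 = 166·(cos(0.0°) + j·sin(0.0°)) = 166 V
  V4 = 5.48·(cos(30.0°) + j·sin(30.0°)) = 4.746 + j2.74 V
Step 2 — Sum components: V_total = 84.93 - j139.3 V.
Step 3 — Convert to polar: |V_total| = 163.1 V, ∠V_total = -58.6°.

V_total = 163.1∠-58.6° V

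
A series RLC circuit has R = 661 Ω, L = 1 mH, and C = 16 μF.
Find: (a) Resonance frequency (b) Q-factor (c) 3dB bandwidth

Step 1 — Resonance: ω₀ = 1/√(LC) = 1/√(0.001·1.6e-05) = 7906 rad/s.
Step 2 — f₀ = ω₀/(2π) = 1258 Hz.
Step 3 — Series Q: Q = ω₀L/R = 7906·0.001/661 = 0.01196.
Step 4 — Bandwidth: Δω = ω₀/Q = 6.61e+05 rad/s; BW = Δω/(2π) = 1.052e+05 Hz.

(a) f₀ = 1258 Hz  (b) Q = 0.01196  (c) BW = 1.052e+05 Hz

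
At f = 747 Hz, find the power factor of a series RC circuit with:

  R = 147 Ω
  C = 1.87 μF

Step 1 — Angular frequency: ω = 2π·f = 2π·747 = 4694 rad/s.
Step 2 — Component impedances:
  R: Z = R = 147 Ω
  C: Z = 1/(jωC) = -j/(ω·C) = 0 - j113.9 Ω
Step 3 — Series combination: Z_total = R + C = 147 - j113.9 Ω = 186∠-37.8° Ω.
Step 4 — Power factor: PF = cos(φ) = Re(Z)/|Z| = 147/185.98 = 0.7904.
Step 5 — Type: Im(Z) = -113.9 ⇒ leading (phase φ = -37.8°).

PF = 0.7904 (leading, φ = -37.8°)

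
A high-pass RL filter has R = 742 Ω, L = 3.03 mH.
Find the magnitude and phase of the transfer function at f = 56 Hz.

Step 1 — Angular frequency: ω = 2π·56 = 351.9 rad/s.
Step 2 — Transfer function: H(jω) = jωL/(R + jωL).
Step 3 — Numerator jωL = j·1.066; denominator R + jωL = 742 + j1.066.
Step 4 — H = 2.064e-06 + j0.001437.
Step 5 — Magnitude: |H| = 0.001437 (-56.9 dB); phase: φ = 89.9°.

|H| = 0.001437 (-56.9 dB), φ = 89.9°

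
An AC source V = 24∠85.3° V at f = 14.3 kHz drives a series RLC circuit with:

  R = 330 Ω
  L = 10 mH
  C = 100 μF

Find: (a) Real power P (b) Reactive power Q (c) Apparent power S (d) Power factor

Step 1 — Angular frequency: ω = 2π·f = 2π·1.43e+04 = 8.985e+04 rad/s.
Step 2 — Component impedances:
  R: Z = R = 330 Ω
  L: Z = jωL = j·8.985e+04·0.01 = 0 + j898.5 Ω
  C: Z = 1/(jωC) = -j/(ω·C) = 0 - j0.1113 Ω
Step 3 — Series combination: Z_total = R + L + C = 330 + j898.4 Ω = 957.1∠69.8° Ω.
Step 4 — Source phasor: V = 24∠85.3° V = 1.967 + j23.92 V.
Step 5 — Current: I = V / Z = 0.02417 + j0.006689 A = 0.02508∠15.5° A.
Step 6 — Complex power: S = V·I* = 0.2075 + j0.5649 VA.
Step 7 — Real power: P = Re(S) = 0.2075 W.
Step 8 — Reactive power: Q = Im(S) = 0.5649 VAR.
Step 9 — Apparent power: |S| = 0.6018 VA.
Step 10 — Power factor: PF = P/|S| = 0.3448 (lagging).

(a) P = 0.2075 W  (b) Q = 0.5649 VAR  (c) S = 0.6018 VA  (d) PF = 0.3448 (lagging)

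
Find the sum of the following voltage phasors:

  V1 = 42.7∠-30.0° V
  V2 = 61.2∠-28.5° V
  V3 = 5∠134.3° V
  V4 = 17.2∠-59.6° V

Step 1 — Convert each phasor to rectangular form:
  V1 = 42.7·(cos(-30.0°) + j·sin(-30.0°)) = 36.98 - j21.35 V
  V2 = 61.2·(cos(-28.5°) + j·sin(-28.5°)) = 53.78 - j29.2 V
  V3 = 5·(cos(134.3°) + j·sin(134.3°)) = -3.492 + j3.578 V
  V4 = 17.2·(cos(-59.6°) + j·sin(-59.6°)) = 8.704 - j14.84 V
Step 2 — Sum components: V_total = 95.97 - j61.81 V.
Step 3 — Convert to polar: |V_total| = 114.2 V, ∠V_total = -32.8°.

V_total = 114.2∠-32.8° V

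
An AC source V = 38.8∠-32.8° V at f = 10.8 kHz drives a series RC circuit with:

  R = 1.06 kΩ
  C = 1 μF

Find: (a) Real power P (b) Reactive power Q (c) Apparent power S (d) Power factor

Step 1 — Angular frequency: ω = 2π·f = 2π·1.08e+04 = 6.786e+04 rad/s.
Step 2 — Component impedances:
  R: Z = R = 1060 Ω
  C: Z = 1/(jωC) = -j/(ω·C) = 0 - j14.74 Ω
Step 3 — Series combination: Z_total = R + C = 1060 - j14.74 Ω = 1060∠-0.8° Ω.
Step 4 — Source phasor: V = 38.8∠-32.8° V = 32.61 - j21.02 V.
Step 5 — Current: I = V / Z = 0.03104 - j0.0194 A = 0.0366∠-32.0° A.
Step 6 — Complex power: S = V·I* = 1.42 - j0.01974 VA.
Step 7 — Real power: P = Re(S) = 1.42 W.
Step 8 — Reactive power: Q = Im(S) = -0.01974 VAR.
Step 9 — Apparent power: |S| = 1.42 VA.
Step 10 — Power factor: PF = P/|S| = 0.9999 (leading).

(a) P = 1.42 W  (b) Q = -0.01974 VAR  (c) S = 1.42 VA  (d) PF = 0.9999 (leading)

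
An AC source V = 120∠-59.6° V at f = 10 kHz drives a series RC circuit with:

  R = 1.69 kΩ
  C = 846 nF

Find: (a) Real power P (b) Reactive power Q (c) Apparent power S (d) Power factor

Step 1 — Angular frequency: ω = 2π·f = 2π·1e+04 = 6.283e+04 rad/s.
Step 2 — Component impedances:
  R: Z = R = 1690 Ω
  C: Z = 1/(jωC) = -j/(ω·C) = 0 - j18.81 Ω
Step 3 — Series combination: Z_total = R + C = 1690 - j18.81 Ω = 1690∠-0.6° Ω.
Step 4 — Source phasor: V = 120∠-59.6° V = 60.72 - j103.5 V.
Step 5 — Current: I = V / Z = 0.03661 - j0.06084 A = 0.071∠-59.0° A.
Step 6 — Complex power: S = V·I* = 8.52 - j0.09484 VA.
Step 7 — Real power: P = Re(S) = 8.52 W.
Step 8 — Reactive power: Q = Im(S) = -0.09484 VAR.
Step 9 — Apparent power: |S| = 8.52 VA.
Step 10 — Power factor: PF = P/|S| = 0.9999 (leading).

(a) P = 8.52 W  (b) Q = -0.09484 VAR  (c) S = 8.52 VA  (d) PF = 0.9999 (leading)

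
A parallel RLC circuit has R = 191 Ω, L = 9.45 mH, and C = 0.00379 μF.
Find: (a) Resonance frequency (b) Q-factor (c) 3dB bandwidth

Step 1 — Resonance: ω₀ = 1/√(LC) = 1/√(0.00945·3.79e-09) = 1.671e+05 rad/s.
Step 2 — f₀ = ω₀/(2π) = 2.659e+04 Hz.
Step 3 — Parallel Q: Q = R/(ω₀L) = 191/(1.671e+05·0.00945) = 0.121.
Step 4 — Bandwidth: Δω = ω₀/Q = 1.381e+06 rad/s; BW = Δω/(2π) = 2.199e+05 Hz.

(a) f₀ = 2.659e+04 Hz  (b) Q = 0.121  (c) BW = 2.199e+05 Hz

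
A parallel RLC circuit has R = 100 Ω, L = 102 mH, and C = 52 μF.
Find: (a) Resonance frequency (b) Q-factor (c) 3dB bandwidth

Step 1 — Resonance: ω₀ = 1/√(LC) = 1/√(0.102·5.2e-05) = 434.2 rad/s.
Step 2 — f₀ = ω₀/(2π) = 69.11 Hz.
Step 3 — Parallel Q: Q = R/(ω₀L) = 100/(434.2·0.102) = 2.258.
Step 4 — Bandwidth: Δω = ω₀/Q = 192.3 rad/s; BW = Δω/(2π) = 30.61 Hz.

(a) f₀ = 69.11 Hz  (b) Q = 2.258  (c) BW = 30.61 Hz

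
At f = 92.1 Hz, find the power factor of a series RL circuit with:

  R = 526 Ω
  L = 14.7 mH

Step 1 — Angular frequency: ω = 2π·f = 2π·92.1 = 578.7 rad/s.
Step 2 — Component impedances:
  R: Z = R = 526 Ω
  L: Z = jωL = j·578.7·0.0147 = 0 + j8.507 Ω
Step 3 — Series combination: Z_total = R + L = 526 + j8.507 Ω = 526.1∠0.9° Ω.
Step 4 — Power factor: PF = cos(φ) = Re(Z)/|Z| = 526/526.07 = 0.9999.
Step 5 — Type: Im(Z) = 8.507 ⇒ lagging (phase φ = 0.9°).

PF = 0.9999 (lagging, φ = 0.9°)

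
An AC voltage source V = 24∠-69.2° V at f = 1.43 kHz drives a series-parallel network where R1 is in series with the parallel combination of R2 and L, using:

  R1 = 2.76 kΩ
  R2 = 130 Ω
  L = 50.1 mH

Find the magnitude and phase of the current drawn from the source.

Step 1 — Angular frequency: ω = 2π·f = 2π·1430 = 8985 rad/s.
Step 2 — Component impedances:
  R1: Z = R = 2760 Ω
  R2: Z = R = 130 Ω
  L: Z = jωL = j·8985·0.0501 = 0 + j450.1 Ω
Step 3 — Parallel branch: R2 || L = 1/(1/R2 + 1/L) = 120 + j34.65 Ω.
Step 4 — Series with R1: Z_total = R1 + (R2 || L) = 2880 + j34.65 Ω = 2880∠0.7° Ω.
Step 5 — Source phasor: V = 24∠-69.2° V = 8.523 - j22.44 V.
Step 6 — Ohm's law: I = V / Z_total = (8.523 - j22.44) / (2880 + j34.65) = 0.002865 - j0.007825 A.
Step 7 — Convert to polar: |I| = 0.008333 A, ∠I = -69.9°.

I = 0.008333∠-69.9° A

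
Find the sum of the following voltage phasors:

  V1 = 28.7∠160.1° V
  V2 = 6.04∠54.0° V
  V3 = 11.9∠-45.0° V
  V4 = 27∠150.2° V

Step 1 — Convert each phasor to rectangular form:
  V1 = 28.7·(cos(160.1°) + j·sin(160.1°)) = -26.99 + j9.769 V
  V2 = 6.04·(cos(54.0°) + j·sin(54.0°)) = 3.55 + j4.886 V
  V3 = 11.9·(cos(-45.0°) + j·sin(-45.0°)) = 8.415 - j8.415 V
  V4 = 27·(cos(150.2°) + j·sin(150.2°)) = -23.43 + j13.42 V
Step 2 — Sum components: V_total = -38.45 + j19.66 V.
Step 3 — Convert to polar: |V_total| = 43.19 V, ∠V_total = 152.9°.

V_total = 43.19∠152.9° V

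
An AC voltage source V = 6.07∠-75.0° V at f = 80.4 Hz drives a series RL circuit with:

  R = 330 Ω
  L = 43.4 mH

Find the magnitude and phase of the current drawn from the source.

Step 1 — Angular frequency: ω = 2π·f = 2π·80.4 = 505.2 rad/s.
Step 2 — Component impedances:
  R: Z = R = 330 Ω
  L: Z = jωL = j·505.2·0.0434 = 0 + j21.92 Ω
Step 3 — Series combination: Z_total = R + L = 330 + j21.92 Ω = 330.7∠3.8° Ω.
Step 4 — Source phasor: V = 6.07∠-75.0° V = 1.571 - j5.863 V.
Step 5 — Ohm's law: I = V / Z_total = (1.571 - j5.863) / (330 + j21.92) = 0.003565 - j0.018 A.
Step 6 — Convert to polar: |I| = 0.01835 A, ∠I = -78.8°.

I = 0.01835∠-78.8° A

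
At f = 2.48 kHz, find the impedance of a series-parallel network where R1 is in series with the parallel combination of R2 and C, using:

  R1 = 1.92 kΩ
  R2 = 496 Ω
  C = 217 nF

Step 1 — Angular frequency: ω = 2π·f = 2π·2480 = 1.558e+04 rad/s.
Step 2 — Component impedances:
  R1: Z = R = 1920 Ω
  R2: Z = R = 496 Ω
  C: Z = 1/(jωC) = -j/(ω·C) = 0 - j295.7 Ω
Step 3 — Parallel branch: R2 || C = 1/(1/R2 + 1/C) = 130.1 - j218.2 Ω.
Step 4 — Series with R1: Z_total = R1 + (R2 || C) = 2050 - j218.2 Ω = 2062∠-6.1° Ω.

Z = 2050 - j218.2 Ω = 2062∠-6.1° Ω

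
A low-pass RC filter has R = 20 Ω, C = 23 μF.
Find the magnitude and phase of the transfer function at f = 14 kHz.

Step 1 — Angular frequency: ω = 2π·1.4e+04 = 8.796e+04 rad/s.
Step 2 — Transfer function: H(jω) = 1/(1 + jωRC).
Step 3 — Denominator: 1 + jωRC = 1 + j·8.796e+04·20·2.3e-05 = 1 + j40.46.
Step 4 — H = 0.0006104 - j0.0247.
Step 5 — Magnitude: |H| = 0.02471 (-32.1 dB); phase: φ = -88.6°.

|H| = 0.02471 (-32.1 dB), φ = -88.6°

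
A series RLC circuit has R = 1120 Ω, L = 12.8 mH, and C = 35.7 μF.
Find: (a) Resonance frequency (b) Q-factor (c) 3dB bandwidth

Step 1 — Resonance: ω₀ = 1/√(LC) = 1/√(0.0128·3.57e-05) = 1479 rad/s.
Step 2 — f₀ = ω₀/(2π) = 235.4 Hz.
Step 3 — Series Q: Q = ω₀L/R = 1479·0.0128/1120 = 0.01691.
Step 4 — Bandwidth: Δω = ω₀/Q = 8.75e+04 rad/s; BW = Δω/(2π) = 1.393e+04 Hz.

(a) f₀ = 235.4 Hz  (b) Q = 0.01691  (c) BW = 1.393e+04 Hz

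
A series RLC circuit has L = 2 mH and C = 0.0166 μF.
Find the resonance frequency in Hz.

Step 1 — Resonance condition Im(Z)=0 gives ω₀ = 1/√(LC).
Step 2 — ω₀ = 1/√(0.002·1.66e-08) = 1.736e+05 rad/s.
Step 3 — f₀ = ω₀/(2π) = 2.762e+04 Hz.

f₀ = 2.762e+04 Hz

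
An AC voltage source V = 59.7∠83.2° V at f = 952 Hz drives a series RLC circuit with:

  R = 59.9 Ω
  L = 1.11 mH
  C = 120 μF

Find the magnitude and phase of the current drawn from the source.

Step 1 — Angular frequency: ω = 2π·f = 2π·952 = 5982 rad/s.
Step 2 — Component impedances:
  R: Z = R = 59.9 Ω
  L: Z = jωL = j·5982·0.00111 = 0 + j6.64 Ω
  C: Z = 1/(jωC) = -j/(ω·C) = 0 - j1.393 Ω
Step 3 — Series combination: Z_total = R + L + C = 59.9 + j5.246 Ω = 60.13∠5.0° Ω.
Step 4 — Source phasor: V = 59.7∠83.2° V = 7.069 + j59.28 V.
Step 5 — Ohm's law: I = V / Z_total = (7.069 + j59.28) / (59.9 + j5.246) = 0.2031 + j0.9719 A.
Step 6 — Convert to polar: |I| = 0.9929 A, ∠I = 78.2°.

I = 0.9929∠78.2° A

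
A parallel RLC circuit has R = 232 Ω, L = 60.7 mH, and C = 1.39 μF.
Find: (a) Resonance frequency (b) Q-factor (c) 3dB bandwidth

Step 1 — Resonance: ω₀ = 1/√(LC) = 1/√(0.0607·1.39e-06) = 3443 rad/s.
Step 2 — f₀ = ω₀/(2π) = 547.9 Hz.
Step 3 — Parallel Q: Q = R/(ω₀L) = 232/(3443·0.0607) = 1.11.
Step 4 — Bandwidth: Δω = ω₀/Q = 3101 rad/s; BW = Δω/(2π) = 493.5 Hz.

(a) f₀ = 547.9 Hz  (b) Q = 1.11  (c) BW = 493.5 Hz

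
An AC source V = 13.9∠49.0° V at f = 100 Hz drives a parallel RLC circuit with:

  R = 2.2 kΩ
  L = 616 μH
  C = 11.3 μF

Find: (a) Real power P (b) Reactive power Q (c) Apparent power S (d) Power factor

Step 1 — Angular frequency: ω = 2π·f = 2π·100 = 628.3 rad/s.
Step 2 — Component impedances:
  R: Z = R = 2200 Ω
  L: Z = jωL = j·628.3·0.000616 = 0 + j0.387 Ω
  C: Z = 1/(jωC) = -j/(ω·C) = 0 - j140.8 Ω
Step 3 — Parallel combination: 1/Z_total = 1/R + 1/L + 1/C; Z_total = 6.847e-05 + j0.3881 Ω = 0.3881∠90.0° Ω.
Step 4 — Source phasor: V = 13.9∠49.0° V = 9.119 + j10.49 V.
Step 5 — Current: I = V / Z = 27.03 - j23.49 A = 35.81∠-41.0° A.
Step 6 — Complex power: S = V·I* = 0.08782 + j497.8 VA.
Step 7 — Real power: P = Re(S) = 0.08782 W.
Step 8 — Reactive power: Q = Im(S) = 497.8 VAR.
Step 9 — Apparent power: |S| = 497.8 VA.
Step 10 — Power factor: PF = P/|S| = 0.0001764 (lagging).

(a) P = 0.08782 W  (b) Q = 497.8 VAR  (c) S = 497.8 VA  (d) PF = 0.0001764 (lagging)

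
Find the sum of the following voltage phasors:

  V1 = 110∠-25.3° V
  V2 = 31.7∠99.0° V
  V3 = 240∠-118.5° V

Step 1 — Convert each phasor to rectangular form:
  V1 = 110·(cos(-25.3°) + j·sin(-25.3°)) = 99.45 - j47.01 V
  V2 = 31.7·(cos(99.0°) + j·sin(99.0°)) = -4.959 + j31.31 V
  V3 = 240·(cos(-118.5°) + j·sin(-118.5°)) = -114.5 - j210.9 V
Step 2 — Sum components: V_total = -20.03 - j226.6 V.
Step 3 — Convert to polar: |V_total| = 227.5 V, ∠V_total = -95.1°.

V_total = 227.5∠-95.1° V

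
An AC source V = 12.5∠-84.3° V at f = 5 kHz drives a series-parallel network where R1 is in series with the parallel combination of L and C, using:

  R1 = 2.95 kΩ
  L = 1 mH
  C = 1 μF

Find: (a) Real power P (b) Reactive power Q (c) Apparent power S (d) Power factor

Step 1 — Angular frequency: ω = 2π·f = 2π·5000 = 3.142e+04 rad/s.
Step 2 — Component impedances:
  R1: Z = R = 2950 Ω
  L: Z = jωL = j·3.142e+04·0.001 = 0 + j31.42 Ω
  C: Z = 1/(jωC) = -j/(ω·C) = 0 - j31.83 Ω
Step 3 — Parallel branch: L || C = 1/(1/L + 1/C) = 0 + j2409 Ω.
Step 4 — Series with R1: Z_total = R1 + (L || C) = 2950 + j2409 Ω = 3809∠39.2° Ω.
Step 5 — Source phasor: V = 12.5∠-84.3° V = 1.241 - j12.44 V.
Step 6 — Current: I = V / Z = -0.001813 - j0.002735 A = 0.003282∠-123.5° A.
Step 7 — Complex power: S = V·I* = 0.03177 + j0.02595 VA.
Step 8 — Real power: P = Re(S) = 0.03177 W.
Step 9 — Reactive power: Q = Im(S) = 0.02595 VAR.
Step 10 — Apparent power: |S| = 0.04102 VA.
Step 11 — Power factor: PF = P/|S| = 0.7745 (lagging).

(a) P = 0.03177 W  (b) Q = 0.02595 VAR  (c) S = 0.04102 VA  (d) PF = 0.7745 (lagging)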